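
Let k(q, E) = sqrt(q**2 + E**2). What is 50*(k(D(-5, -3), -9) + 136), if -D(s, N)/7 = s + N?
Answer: 6800 + 50*sqrt(3217) ≈ 9635.9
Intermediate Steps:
D(s, N) = -7*N - 7*s (D(s, N) = -7*(s + N) = -7*(N + s) = -7*N - 7*s)
k(q, E) = sqrt(E**2 + q**2)
50*(k(D(-5, -3), -9) + 136) = 50*(sqrt((-9)**2 + (-7*(-3) - 7*(-5))**2) + 136) = 50*(sqrt(81 + (21 + 35)**2) + 136) = 50*(sqrt(81 + 56**2) + 136) = 50*(sqrt(81 + 3136) + 136) = 50*(sqrt(3217) + 136) = 50*(136 + sqrt(3217)) = 6800 + 50*sqrt(3217)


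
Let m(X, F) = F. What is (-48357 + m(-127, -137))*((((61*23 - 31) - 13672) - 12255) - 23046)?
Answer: 2308362894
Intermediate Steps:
(-48357 + m(-127, -137))*((((61*23 - 31) - 13672) - 12255) - 23046) = (-48357 - 137)*((((61*23 - 31) - 13672) - 12255) - 23046) = -48494*((((1403 - 31) - 13672) - 12255) - 23046) = -48494*(((1372 - 13672) - 12255) - 23046) = -48494*((-12300 - 12255) - 23046) = -48494*(-24555 - 23046) = -48494*(-47601) = 2308362894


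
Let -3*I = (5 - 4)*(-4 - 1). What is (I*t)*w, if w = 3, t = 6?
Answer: 30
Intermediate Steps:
I = 5/3 (I = -(5 - 4)*(-4 - 1)/3 = -(-5)/3 = -⅓*(-5) = 5/3 ≈ 1.6667)
(I*t)*w = ((5/3)*6)*3 = 10*3 = 30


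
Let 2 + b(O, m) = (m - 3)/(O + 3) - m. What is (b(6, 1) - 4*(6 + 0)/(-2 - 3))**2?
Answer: 5041/2025 ≈ 2.4894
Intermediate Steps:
b(O, m) = -2 - m + (-3 + m)/(3 + O) (b(O, m) = -2 + ((m - 3)/(O + 3) - m) = -2 + ((-3 + m)/(3 + O) - m) = -2 + (-m + (-3 + m)/(3 + O)) = -2 - m + (-3 + m)/(3 + O))
(b(6, 1) - 4*(6 + 0)/(-2 - 3))**2 = ((-9 - 2*6 - 2*1 - 1*6*1)/(3 + 6) - 4*(6 + 0)/(-2 - 3))**2 = ((-9 - 12 - 2 - 6)/9 - 24/(-5))**2 = ((1/9)*(-29) - 24*(-1)/5)**2 = (-29/9 - 4*(-6/5))**2 = (-29/9 + 24/5)**2 = (71/45)**2 = 5041/2025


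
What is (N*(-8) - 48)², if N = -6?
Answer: 0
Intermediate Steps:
(N*(-8) - 48)² = (-6*(-8) - 48)² = (48 - 48)² = 0² = 0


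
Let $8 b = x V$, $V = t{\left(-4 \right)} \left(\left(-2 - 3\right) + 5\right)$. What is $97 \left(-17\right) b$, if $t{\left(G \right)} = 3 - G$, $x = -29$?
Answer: $0$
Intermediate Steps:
$V = 0$ ($V = \left(3 - -4\right) \left(\left(-2 - 3\right) + 5\right) = \left(3 + 4\right) \left(-5 + 5\right) = 7 \cdot 0 = 0$)
$b = 0$ ($b = \frac{\left(-29\right) 0}{8} = \frac{1}{8} \cdot 0 = 0$)
$97 \left(-17\right) b = 97 \left(-17\right) 0 = \left(-1649\right) 0 = 0$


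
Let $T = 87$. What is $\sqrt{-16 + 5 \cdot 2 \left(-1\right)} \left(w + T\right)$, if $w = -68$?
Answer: $19 i \sqrt{26} \approx 96.881 i$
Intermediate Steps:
$\sqrt{-16 + 5 \cdot 2 \left(-1\right)} \left(w + T\right) = \sqrt{-16 + 5 \cdot 2 \left(-1\right)} \left(-68 + 87\right) = \sqrt{-16 + 10 \left(-1\right)} 19 = \sqrt{-16 - 10} \cdot 19 = \sqrt{-26} \cdot 19 = i \sqrt{26} \cdot 19 = 19 i \sqrt{26}$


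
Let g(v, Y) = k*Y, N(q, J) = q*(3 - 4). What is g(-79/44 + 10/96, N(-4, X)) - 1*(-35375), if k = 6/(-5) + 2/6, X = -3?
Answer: 530573/15 ≈ 35372.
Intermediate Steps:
k = -13/15 (k = 6*(-1/5) + 2*(1/6) = -6/5 + 1/3 = -13/15 ≈ -0.86667)
N(q, J) = -q (N(q, J) = q*(-1) = -q)
g(v, Y) = -13*Y/15
g(-79/44 + 10/96, N(-4, X)) - 1*(-35375) = -(-13)*(-4)/15 - 1*(-35375) = -13/15*4 + 35375 = -52/15 + 35375 = 530573/15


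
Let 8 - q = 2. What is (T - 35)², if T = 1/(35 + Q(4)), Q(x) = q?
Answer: 2056356/1681 ≈ 1223.3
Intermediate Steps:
q = 6 (q = 8 - 1*2 = 8 - 2 = 6)
Q(x) = 6
T = 1/41 (T = 1/(35 + 6) = 1/41 ≈ 0.024390)
(T - 35)² = (1/41 - 35)² = (-1434/41)² = 2056356/1681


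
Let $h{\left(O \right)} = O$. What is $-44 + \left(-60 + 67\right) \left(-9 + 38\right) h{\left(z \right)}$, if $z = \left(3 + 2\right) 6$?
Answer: $6046$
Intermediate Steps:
$z = 30$ ($z = 5 \cdot 6 = 30$)
$-44 + \left(-60 + 67\right) \left(-9 + 38\right) h{\left(z \right)} = -44 + \left(-60 + 67\right) \left(-9 + 38\right) 30 = -44 + 7 \cdot 29 \cdot 30 = -44 + 203 \cdot 30 = -44 + 6090 = 6046$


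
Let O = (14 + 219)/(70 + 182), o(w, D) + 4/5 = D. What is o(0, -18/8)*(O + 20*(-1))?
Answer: 293227/5040 ≈ 58.180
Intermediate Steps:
o(w, D) = -⅘ + D
O = 233/252 ≈ 0.92460
o(0, -18/8)*(O + 20*(-1)) = (-⅘ - 18/8)*(233/252 + 20*(-1)) = (-⅘ - 18*⅛)*(233/252 - 20) = (-⅘ - 9/4)*(-4807/252) = -61/20*(-4807/252) = 293227/5040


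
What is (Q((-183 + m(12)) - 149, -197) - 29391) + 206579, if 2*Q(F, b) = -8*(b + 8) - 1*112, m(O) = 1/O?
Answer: 177888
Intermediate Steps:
Q(F, b) = -88 - 4*b (Q(F, b) = (-8*(b + 8) - 1*112)/2 = (-8*(8 + b) - 112)/2 = ((-64 - 8*b) - 112)/2 = (-176 - 8*b)/2 = -88 - 4*b)
(Q((-183 + m(12)) - 149, -197) - 29391) + 206579 = ((-88 - 4*(-197)) - 29391) + 206579 = ((-88 + 788) - 29391) + 206579 = (700 - 29391) + 206579 = -28691 + 206579 = 177888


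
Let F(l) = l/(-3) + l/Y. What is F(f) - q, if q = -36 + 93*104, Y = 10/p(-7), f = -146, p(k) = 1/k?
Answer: -1006451/105 ≈ -9585.3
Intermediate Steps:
Y = -70 (Y = 10/(1/(-7)) = 10/(-⅐) = 10*(-7) = -70)
F(l) = -73*l/210 (F(l) = l/(-3) + l/(-70) = l*(-⅓) + l*(-1/70) = -l/3 - l/70 = -73*l/210)
q = 9636 (q = -36 + 9672 = 9636)
F(f) - q = -73/210*(-146) - 1*9636 = 5329/105 - 9636 = -1006451/105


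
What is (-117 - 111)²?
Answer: 51984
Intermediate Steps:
(-117 - 111)² = (-228)² = 51984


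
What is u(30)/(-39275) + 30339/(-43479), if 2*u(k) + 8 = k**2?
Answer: -134550651/189737525 ≈ -0.70914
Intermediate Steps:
u(k) = -4 + k**2/2
u(30)/(-39275) + 30339/(-43479) = (-4 + (1/2)*30**2)/(-39275) + 30339/(-43479) = (-4 + (1/2)*900)*(-1/39275) + 30339*(-1/43479) = (-4 + 450)*(-1/39275) - 3371/4831 = 446*(-1/39275) - 3371/4831 = -446/39275 - 3371/4831 = -134550651/189737525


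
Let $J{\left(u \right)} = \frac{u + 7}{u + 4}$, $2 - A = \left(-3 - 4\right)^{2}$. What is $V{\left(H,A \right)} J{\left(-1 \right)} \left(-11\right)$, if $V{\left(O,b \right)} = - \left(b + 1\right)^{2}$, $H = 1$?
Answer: $46552$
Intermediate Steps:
$A = -47$ ($A = 2 - \left(-3 - 4\right)^{2} = 2 - \left(-7\right)^{2} = 2 - 49 = -47$)
$J{\left(u \right)} = \frac{7 + u}{4 + u}$
$V{\left(O,b \right)} = - \left(1 + b\right)^{2}$
$V{\left(H,A \right)} J{\left(-1 \right)} \left(-11\right) = - \left(1 - 47\right)^{2} \frac{7 - 1}{4 - 1} \left(-11\right) = - \left(-46\right)^{2} \cdot \frac{1}{3} \cdot 6 \left(-11\right) = \left(-1\right) 2116 \cdot \frac{1}{3} \cdot 6 \left(-11\right) = \left(-2116\right) 2 \left(-11\right) = \left(-4232\right) \left(-11\right) = 46552$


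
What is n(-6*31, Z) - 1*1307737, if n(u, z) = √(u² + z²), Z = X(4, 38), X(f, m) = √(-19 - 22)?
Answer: -1307737 + √34555 ≈ -1.3076e+6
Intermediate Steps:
X(f, m) = I*√41 (X(f, m) = √(-41) = I*√41)
Z = I*√41 ≈ 6.4031*I
n(-6*31, Z) - 1*1307737 = √((-6*31)² + (I*√41)²) - 1*1307737 = √((-186)² - 41) - 1307737 = √(34596 - 41) - 1307737 = √34555 - 1307737 = -1307737 + √34555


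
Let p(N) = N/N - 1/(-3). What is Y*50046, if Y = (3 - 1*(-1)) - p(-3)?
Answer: 133456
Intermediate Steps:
p(N) = 4/3 (p(N) = 1 - 1*(-⅓) = 1 + ⅓ = 4/3)
Y = 8/3 (Y = (3 - 1*(-1)) - 1*4/3 = (3 + 1) - 4/3 = 4 - 4/3 = 8/3 ≈ 2.6667)
Y*50046 = (8/3)*50046 = 133456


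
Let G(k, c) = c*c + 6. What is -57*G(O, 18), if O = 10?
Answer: -18810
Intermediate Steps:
G(k, c) = 6 + c² (G(k, c) = c² + 6 = 6 + c²)
-57*G(O, 18) = -57*(6 + 18²) = -57*(6 + 324) = -57*330 = -18810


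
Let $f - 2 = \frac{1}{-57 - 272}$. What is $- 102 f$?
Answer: $- \frac{67014}{329} \approx -203.69$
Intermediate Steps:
$f = \frac{657}{329}$ ($f = 2 + \frac{1}{-57 - 272} = 2 + \frac{1}{-329} = 2 - \frac{1}{329} = \frac{657}{329} \approx 1.997$)
$- 102 f = \left(-102\right) \frac{657}{329} = - \frac{67014}{329}$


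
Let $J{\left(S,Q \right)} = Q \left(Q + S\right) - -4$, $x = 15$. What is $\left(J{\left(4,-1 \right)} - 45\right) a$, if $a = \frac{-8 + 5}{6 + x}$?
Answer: $\frac{44}{7} \approx 6.2857$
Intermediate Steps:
$a = - \frac{1}{7}$ ($a = \frac{-8 + 5}{6 + 15} = - \frac{3}{21} = \left(-3\right) \frac{1}{21} = - \frac{1}{7} \approx -0.14286$)
$J{\left(S,Q \right)} = 4 + Q \left(Q + S\right)$ ($J{\left(S,Q \right)} = Q \left(Q + S\right) + 4 = 4 + Q \left(Q + S\right)$)
$\left(J{\left(4,-1 \right)} - 45\right) a = \left(\left(4 + \left(-1\right)^{2} - 4\right) - 45\right) \left(- \frac{1}{7}\right) = \left(\left(4 + 1 - 4\right) - 45\right) \left(- \frac{1}{7}\right) = \left(1 - 45\right) \left(- \frac{1}{7}\right) = \left(-44\right) \left(- \frac{1}{7}\right) = \frac{44}{7}$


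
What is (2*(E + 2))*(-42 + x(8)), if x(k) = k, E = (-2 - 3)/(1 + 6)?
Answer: -612/7 ≈ -87.429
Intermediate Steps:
E = -5/7 ≈ -0.71429
(2*(E + 2))*(-42 + x(8)) = (2*(-5/7 + 2))*(-42 + 8) = (2*(9/7))*(-34) = (18/7)*(-34) = -612/7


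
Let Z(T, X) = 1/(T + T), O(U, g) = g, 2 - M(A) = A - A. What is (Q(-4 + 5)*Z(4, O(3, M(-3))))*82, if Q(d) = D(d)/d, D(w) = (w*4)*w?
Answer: 41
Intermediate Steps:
D(w) = 4*w² (D(w) = (4*w)*w = 4*w²)
M(A) = 2 (M(A) = 2 - (A - A) = 2 - 1*0 = 2 + 0 = 2)
Q(d) = 4*d (Q(d) = (4*d²)/d = 4*d)
Z(T, X) = 1/(2*T)
(Q(-4 + 5)*Z(4, O(3, M(-3))))*82 = ((4*(-4 + 5))*((½)/4))*82 = ((4*1)*((½)*(¼)))*82 = (4*(⅛))*82 = (½)*82 = 41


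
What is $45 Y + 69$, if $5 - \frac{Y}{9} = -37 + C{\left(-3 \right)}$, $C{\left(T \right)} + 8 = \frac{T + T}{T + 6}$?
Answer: $21129$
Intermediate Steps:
$C{\left(T \right)} = -8 + \frac{2 T}{6 + T}$ ($C{\left(T \right)} = -8 + \frac{T + T}{T + 6} = -8 + \frac{2 T}{6 + T}$)
$Y = 468$ ($Y = 45 - 9 \left(-37 + \frac{6 \left(-8 - -3\right)}{6 - 3}\right) = 45 - 9 \left(-37 + \frac{6 \left(-8 + 3\right)}{3}\right) = 45 - 9 \left(-37 + 6 \cdot \frac{1}{3} \left(-5\right)\right) = 45 - 9 \left(-37 - 10\right) = 45 - -423 = 45 + 423 = 468$)
$45 Y + 69 = 45 \cdot 468 + 69 = 21060 + 69 = 21129$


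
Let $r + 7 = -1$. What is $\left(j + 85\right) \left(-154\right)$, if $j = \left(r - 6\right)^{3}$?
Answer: $409486$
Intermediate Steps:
$r = -8$ ($r = -7 - 1 = -8$)
$j = -2744$ ($j = \left(-8 - 6\right)^{3} = \left(-14\right)^{3} = -2744$)
$\left(j + 85\right) \left(-154\right) = \left(-2744 + 85\right) \left(-154\right) = \left(-2659\right) \left(-154\right) = 409486$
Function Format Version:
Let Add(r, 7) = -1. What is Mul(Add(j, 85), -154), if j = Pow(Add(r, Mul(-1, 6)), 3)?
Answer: 409486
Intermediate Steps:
r = -8 (r = Add(-7, -1) = -8)
j = -2744 (j = Pow(Add(-8, Mul(-1, 6)), 3) = Pow(Add(-8, -6), 3) = Pow(-14, 3) = -2744)
Mul(Add(j, 85), -154) = Mul(Add(-2744, 85), -154) = Mul(-2659, -154) = 409486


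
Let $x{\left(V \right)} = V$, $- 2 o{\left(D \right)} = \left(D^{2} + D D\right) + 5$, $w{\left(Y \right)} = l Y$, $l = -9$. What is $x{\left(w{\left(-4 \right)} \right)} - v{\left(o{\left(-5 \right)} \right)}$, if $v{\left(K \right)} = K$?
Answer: $\frac{127}{2} \approx 63.5$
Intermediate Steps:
$w{\left(Y \right)} = - 9 Y$
$o{\left(D \right)} = - \frac{5}{2} - D^{2}$ ($o{\left(D \right)} = - \frac{\left(D^{2} + D D\right) + 5}{2} = - \frac{\left(D^{2} + D^{2}\right) + 5}{2} = - \frac{2 D^{2} + 5}{2} = - \frac{5 + 2 D^{2}}{2} = - \frac{5}{2} - D^{2}$)
$x{\left(w{\left(-4 \right)} \right)} - v{\left(o{\left(-5 \right)} \right)} = \left(-9\right) \left(-4\right) - \left(- \frac{5}{2} - \left(-5\right)^{2}\right) = 36 - \left(- \frac{5}{2} - 25\right) = 36 - - \frac{55}{2} = 36 + \frac{55}{2} = \frac{127}{2}$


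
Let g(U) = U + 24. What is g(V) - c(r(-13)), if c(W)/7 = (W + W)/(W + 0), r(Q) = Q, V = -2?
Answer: 8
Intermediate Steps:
g(U) = 24 + U
c(W) = 14 (c(W) = 7*((W + W)/(W + 0)) = 7*((2*W)/W) = 7*2 = 14)
g(V) - c(r(-13)) = (24 - 2) - 1*14 = 22 - 14 = 8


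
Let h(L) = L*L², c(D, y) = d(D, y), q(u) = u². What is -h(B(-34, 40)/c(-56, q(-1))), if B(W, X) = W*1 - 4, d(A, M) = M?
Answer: 54872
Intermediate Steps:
c(D, y) = y
B(W, X) = -4 + W (B(W, X) = W - 4 = -4 + W)
h(L) = L³
-h(B(-34, 40)/c(-56, q(-1))) = -((-4 - 34)/((-1)²))³ = -(-38/1)³ = -(-38*1)³ = -1*(-38)³ = -1*(-54872) = 54872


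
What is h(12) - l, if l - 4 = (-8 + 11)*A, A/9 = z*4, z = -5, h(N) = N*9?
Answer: 644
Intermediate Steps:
h(N) = 9*N
A = -180 (A = 9*(-5*4) = 9*(-20) = -180)
l = -536 (l = 4 + (-8 + 11)*(-180) = 4 + 3*(-180) = 4 - 540 = -536)
h(12) - l = 9*12 - 1*(-536) = 108 + 536 = 644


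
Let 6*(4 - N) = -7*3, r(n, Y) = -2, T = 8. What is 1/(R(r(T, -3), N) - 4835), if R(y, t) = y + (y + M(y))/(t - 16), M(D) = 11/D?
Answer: -17/82214 ≈ -0.00020678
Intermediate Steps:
N = 15/2 (N = 4 - (-7)*3/6 = 4 - ⅙*(-21) = 4 + 7/2 = 15/2 ≈ 7.5000)
R(y, t) = y + (y + 11/y)/(-16 + t) (R(y, t) = y + (y + 11/y)/(t - 16) = y + (y + 11/y)/(-16 + t))
1/(R(r(T, -3), N) - 4835) = 1/((11 + (-2)²*(-15 + 15/2))/((-2)*(-16 + 15/2)) - 4835) = 1/(-(11 + 4*(-15/2))/(2*(-17/2)) - 4835) = 1/(-½*(-2/17)*(11 - 30) - 4835) = 1/(-½*(-2/17)*(-19) - 4835) = 1/(-19/17 - 4835) = 1/(-82214/17) = -17/82214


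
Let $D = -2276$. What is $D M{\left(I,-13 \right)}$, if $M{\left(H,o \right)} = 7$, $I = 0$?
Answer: $-15932$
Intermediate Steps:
$D M{\left(I,-13 \right)} = \left(-2276\right) 7 = -15932$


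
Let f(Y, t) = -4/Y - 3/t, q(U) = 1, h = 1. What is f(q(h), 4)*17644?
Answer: -83809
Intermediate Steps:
f(q(h), 4)*17644 = (-4/1 - 3/4)*17644 = (-4*1 - 3*¼)*17644 = (-4 - ¾)*17644 = -19/4*17644 = -83809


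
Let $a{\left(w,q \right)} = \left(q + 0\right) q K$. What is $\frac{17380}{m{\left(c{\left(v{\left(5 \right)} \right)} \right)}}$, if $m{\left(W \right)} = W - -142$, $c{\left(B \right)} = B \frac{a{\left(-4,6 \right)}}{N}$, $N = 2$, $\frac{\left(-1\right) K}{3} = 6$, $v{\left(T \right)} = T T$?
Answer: $- \frac{8690}{3979} \approx -2.184$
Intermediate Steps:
$v{\left(T \right)} = T^{2}$
$K = -18$ ($K = \left(-3\right) 6 = -18$)
$a{\left(w,q \right)} = - 18 q^{2}$ ($a{\left(w,q \right)} = \left(q + 0\right) q \left(-18\right) = q q \left(-18\right) = q^{2} \left(-18\right) = - 18 q^{2}$)
$c{\left(B \right)} = - 324 B$ ($c{\left(B \right)} = B \frac{\left(-18\right) 6^{2}}{2} = B \left(-18\right) 36 \cdot \frac{1}{2} = B \left(\left(-648\right) \frac{1}{2}\right) = B \left(-324\right) = - 324 B$)
$m{\left(W \right)} = 142 + W$ ($m{\left(W \right)} = W + 142 = 142 + W$)
$\frac{17380}{m{\left(c{\left(v{\left(5 \right)} \right)} \right)}} = \frac{17380}{142 - 324 \cdot 5^{2}} = \frac{17380}{142 - 8100} = \frac{17380}{-7958} = 17380 \left(- \frac{1}{7958}\right) = - \frac{8690}{3979}$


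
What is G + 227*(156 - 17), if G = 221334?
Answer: 252887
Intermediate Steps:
G + 227*(156 - 17) = 221334 + 227*(156 - 17) = 221334 + 227*139 = 221334 + 31553 = 252887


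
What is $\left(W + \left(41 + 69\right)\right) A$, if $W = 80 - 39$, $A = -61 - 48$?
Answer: $-16459$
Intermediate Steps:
$A = -109$ ($A = -61 - 48 = -109$)
$W = 41$ ($W = 80 - 39 = 41$)
$\left(W + \left(41 + 69\right)\right) A = \left(41 + \left(41 + 69\right)\right) \left(-109\right) = \left(41 + 110\right) \left(-109\right) = 151 \left(-109\right) = -16459$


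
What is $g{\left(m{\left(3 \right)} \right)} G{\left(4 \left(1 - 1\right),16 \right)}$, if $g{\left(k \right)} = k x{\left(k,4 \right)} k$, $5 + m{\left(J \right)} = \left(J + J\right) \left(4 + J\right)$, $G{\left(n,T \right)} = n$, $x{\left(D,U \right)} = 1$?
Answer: $0$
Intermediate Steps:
$m{\left(J \right)} = -5 + 2 J \left(4 + J\right)$ ($m{\left(J \right)} = -5 + \left(J + J\right) \left(4 + J\right) = -5 + 2 J \left(4 + J\right)$)
$g{\left(k \right)} = k^{2}$ ($g{\left(k \right)} = k 1 k = k k = k^{2}$)
$g{\left(m{\left(3 \right)} \right)} G{\left(4 \left(1 - 1\right),16 \right)} = \left(-5 + 2 \cdot 3^{2} + 8 \cdot 3\right)^{2} \cdot 4 \left(1 - 1\right) = \left(-5 + 2 \cdot 9 + 24\right)^{2} \cdot 4 \cdot 0 = \left(-5 + 18 + 24\right)^{2} \cdot 0 = 37^{2} \cdot 0 = 1369 \cdot 0 = 0$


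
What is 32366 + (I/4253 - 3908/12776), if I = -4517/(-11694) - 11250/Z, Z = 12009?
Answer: 5145219493706360509/158971394099181 ≈ 32366.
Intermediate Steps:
I = -25770949/46811082 (I = -4517/(-11694) - 11250/12009 = -4517*(-1/11694) - 11250*1/12009 = 4517/11694 - 3750/4003 = -25770949/46811082 ≈ -0.55053)
32366 + (I/4253 - 3908/12776) = 32366 + (-25770949/46811082/4253 - 3908/12776) = 32366 + (-25770949/46811082*1/4253 - 3908*1/12776) = 32366 + (-25770949/199087531746 - 977/3194) = 32366 - 48647707731737/158971394099181 = 5145219493706360509/158971394099181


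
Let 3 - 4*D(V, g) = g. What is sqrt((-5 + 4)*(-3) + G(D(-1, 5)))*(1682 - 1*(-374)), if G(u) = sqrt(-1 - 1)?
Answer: 2056*sqrt(3 + I*sqrt(2)) ≈ 3653.8 + 818.05*I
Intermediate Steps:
D(V, g) = 3/4 - g/4
G(u) = I*sqrt(2) (G(u) = sqrt(-2) = I*sqrt(2))
sqrt((-5 + 4)*(-3) + G(D(-1, 5)))*(1682 - 1*(-374)) = sqrt((-5 + 4)*(-3) + I*sqrt(2))*(1682 - 1*(-374)) = sqrt(-1*(-3) + I*sqrt(2))*(1682 + 374) = sqrt(3 + I*sqrt(2))*2056 = 2056*sqrt(3 + I*sqrt(2))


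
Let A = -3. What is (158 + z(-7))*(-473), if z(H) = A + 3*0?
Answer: -73315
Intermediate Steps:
z(H) = -3 (z(H) = -3 + 3*0 = -3 + 0 = -3)
(158 + z(-7))*(-473) = (158 - 3)*(-473) = 155*(-473) = -73315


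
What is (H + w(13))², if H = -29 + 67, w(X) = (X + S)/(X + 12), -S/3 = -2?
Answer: 938961/625 ≈ 1502.3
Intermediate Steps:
S = 6 (S = -3*(-2) = 6)
w(X) = (6 + X)/(12 + X) (w(X) = (X + 6)/(X + 12) = (6 + X)/(12 + X))
H = 38
(H + w(13))² = (38 + (6 + 13)/(12 + 13))² = (38 + 19/25)² = (969/25)² = 938961/625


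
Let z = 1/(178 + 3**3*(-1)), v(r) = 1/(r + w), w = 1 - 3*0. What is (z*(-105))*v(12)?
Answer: -105/1963 ≈ -0.053490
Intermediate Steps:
w = 1 (w = 1 + 0 = 1)
v(r) = 1/(1 + r) (v(r) = 1/(r + 1) = 1/(1 + r))
z = 1/151 (z = 1/(178 + 27*(-1)) = 1/(178 - 27) = 1/151 ≈ 0.0066225)
(z*(-105))*v(12) = ((1/151)*(-105))/(1 + 12) = -105/151/13 = -105/151*1/13 = -105/1963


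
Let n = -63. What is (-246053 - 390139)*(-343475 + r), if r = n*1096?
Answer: 262443832416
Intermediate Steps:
r = -69048 (r = -63*1096 = -69048)
(-246053 - 390139)*(-343475 + r) = (-246053 - 390139)*(-343475 - 69048) = -636192*(-412523) = 262443832416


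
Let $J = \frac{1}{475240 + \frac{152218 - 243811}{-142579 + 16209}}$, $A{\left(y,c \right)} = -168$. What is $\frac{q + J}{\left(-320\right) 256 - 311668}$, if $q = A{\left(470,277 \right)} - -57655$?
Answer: $- \frac{3452449067508761}{23637387992640084} \approx -0.14606$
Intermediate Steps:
$J = \frac{126370}{60056170393}$ ($J = \frac{1}{475240 - \frac{91593}{-126370}} = \frac{1}{475240 - - \frac{91593}{126370}} = \frac{1}{475240 + \frac{91593}{126370}} = \frac{1}{\frac{60056170393}{126370}} = \frac{126370}{60056170393} \approx 2.1042 \cdot 10^{-6}$)
$q = 57487$ ($q = -168 - -57655 = -168 + 57655 = 57487$)
$\frac{q + J}{\left(-320\right) 256 - 311668} = \frac{57487 + \frac{126370}{60056170393}}{\left(-320\right) 256 - 311668} = \frac{3452449067508761}{60056170393 \left(-81920 - 311668\right)} = \frac{3452449067508761}{60056170393 \left(-393588\right)} = \frac{3452449067508761}{60056170393} \left(- \frac{1}{393588}\right) = - \frac{3452449067508761}{23637387992640084}$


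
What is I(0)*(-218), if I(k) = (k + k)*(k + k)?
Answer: 0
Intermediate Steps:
I(k) = 4*k² (I(k) = (2*k)*(2*k) = 4*k²)
I(0)*(-218) = (4*0²)*(-218) = (4*0)*(-218) = 0*(-218) = 0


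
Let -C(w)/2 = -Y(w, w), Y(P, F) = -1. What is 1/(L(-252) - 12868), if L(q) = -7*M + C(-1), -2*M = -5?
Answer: -2/25775 ≈ -7.7595e-5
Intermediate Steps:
M = 5/2 (M = -½*(-5) = 5/2 ≈ 2.5000)
C(w) = -2 (C(w) = -(-2)*(-1) = -2*1 = -2)
L(q) = -39/2 (L(q) = -7*5/2 - 2 = -35/2 - 2 = -39/2)
1/(L(-252) - 12868) = 1/(-39/2 - 12868) = 1/(-25775/2) = -2/25775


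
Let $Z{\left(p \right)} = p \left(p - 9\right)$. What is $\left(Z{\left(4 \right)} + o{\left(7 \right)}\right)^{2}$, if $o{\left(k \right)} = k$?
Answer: $169$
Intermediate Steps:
$Z{\left(p \right)} = p \left(-9 + p\right)$
$\left(Z{\left(4 \right)} + o{\left(7 \right)}\right)^{2} = \left(4 \left(-9 + 4\right) + 7\right)^{2} = \left(4 \left(-5\right) + 7\right)^{2} = \left(-20 + 7\right)^{2} = \left(-13\right)^{2} = 169$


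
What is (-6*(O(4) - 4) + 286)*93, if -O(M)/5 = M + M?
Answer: 51150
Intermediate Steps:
O(M) = -10*M (O(M) = -5*(M + M) = -10*M)
(-6*(O(4) - 4) + 286)*93 = (-6*(-10*4 - 4) + 286)*93 = (-6*(-40 - 4) + 286)*93 = (-6*(-44) + 286)*93 = (264 + 286)*93 = 550*93 = 51150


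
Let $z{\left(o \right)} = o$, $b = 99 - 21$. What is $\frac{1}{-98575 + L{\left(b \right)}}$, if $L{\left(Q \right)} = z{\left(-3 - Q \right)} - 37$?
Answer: $- \frac{1}{98693} \approx -1.0132 \cdot 10^{-5}$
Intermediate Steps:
$b = 78$ ($b = 99 - 21 = 78$)
$L{\left(Q \right)} = -40 - Q$ ($L{\left(Q \right)} = \left(-3 - Q\right) - 37 = -40 - Q$)
$\frac{1}{-98575 + L{\left(b \right)}} = \frac{1}{-98575 - 118} = \frac{1}{-98693} = - \frac{1}{98693}$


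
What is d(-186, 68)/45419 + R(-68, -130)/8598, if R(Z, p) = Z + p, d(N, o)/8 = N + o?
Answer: -2851579/65085427 ≈ -0.043813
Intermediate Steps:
d(N, o) = 8*N + 8*o (d(N, o) = 8*(N + o) = 8*N + 8*o)
d(-186, 68)/45419 + R(-68, -130)/8598 = (8*(-186) + 8*68)/45419 + (-68 - 130)/8598 = (-1488 + 544)*(1/45419) - 198*1/8598 = -944*1/45419 - 33/1433 = -944/45419 - 33/1433 = -2851579/65085427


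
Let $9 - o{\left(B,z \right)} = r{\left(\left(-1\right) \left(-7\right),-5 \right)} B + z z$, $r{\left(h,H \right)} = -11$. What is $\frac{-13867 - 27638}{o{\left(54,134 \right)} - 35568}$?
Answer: $\frac{41505}{52921} \approx 0.78428$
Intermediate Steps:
$o{\left(B,z \right)} = 9 - z^{2} + 11 B$ ($o{\left(B,z \right)} = 9 - \left(- 11 B + z z\right) = 9 - \left(- 11 B + z^{2}\right) = 9 - \left(z^{2} - 11 B\right) = 9 + \left(- z^{2} + 11 B\right) = 9 - z^{2} + 11 B$)
$\frac{-13867 - 27638}{o{\left(54,134 \right)} - 35568} = \frac{-13867 - 27638}{\left(9 - 134^{2} + 11 \cdot 54\right) - 35568} = - \frac{41505}{\left(9 - 17956 + 594\right) - 35568} = - \frac{41505}{-17353 - 35568} = - \frac{41505}{-52921} = \left(-41505\right) \left(- \frac{1}{52921}\right) = \frac{41505}{52921}$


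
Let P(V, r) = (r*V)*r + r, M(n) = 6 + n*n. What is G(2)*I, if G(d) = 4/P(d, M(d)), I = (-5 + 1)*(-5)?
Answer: 8/21 ≈ 0.38095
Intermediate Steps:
I = 20 (I = -4*(-5) = 20)
M(n) = 6 + n²
P(V, r) = r + V*r² (P(V, r) = (V*r)*r + r = V*r² + r = r + V*r²)
G(d) = 4/((1 + d*(6 + d²))*(6 + d²)) (G(d) = 4/(((6 + d²)*(1 + d*(6 + d²)))) = 4/(((1 + d*(6 + d²))*(6 + d²))) = 4*(1/((1 + d*(6 + d²))*(6 + d²))) = 4/((1 + d*(6 + d²))*(6 + d²)))
G(2)*I = (4/((1 + 2*(6 + 2²))*(6 + 2²)))*20 = (4/((1 + 2*(6 + 4))*(6 + 4)))*20 = (4/((1 + 2*10)*10))*20 = (4*(⅒)/(1 + 20))*20 = (4*(⅒)/21)*20 = (4*(1/21)*(⅒))*20 = (2/105)*20 = 8/21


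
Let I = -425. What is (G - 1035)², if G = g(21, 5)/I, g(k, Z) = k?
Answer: 193508490816/180625 ≈ 1.0713e+6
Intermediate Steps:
G = -21/425 (G = 21/(-425) = 21*(-1/425) = -21/425 ≈ -0.049412)
(G - 1035)² = (-21/425 - 1035)² = (-439896/425)² = 193508490816/180625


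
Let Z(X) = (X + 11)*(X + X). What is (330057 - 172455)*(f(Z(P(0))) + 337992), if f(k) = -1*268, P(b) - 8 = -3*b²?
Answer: 53225977848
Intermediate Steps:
P(b) = 8 - 3*b²
Z(X) = 2*X*(11 + X) (Z(X) = (11 + X)*(2*X) = 2*X*(11 + X))
f(k) = -268
(330057 - 172455)*(f(Z(P(0))) + 337992) = (330057 - 172455)*(-268 + 337992) = 157602*337724 = 53225977848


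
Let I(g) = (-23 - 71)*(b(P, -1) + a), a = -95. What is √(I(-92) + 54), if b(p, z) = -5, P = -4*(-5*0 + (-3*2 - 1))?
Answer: √9454 ≈ 97.232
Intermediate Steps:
P = 28 (P = -4*(0 + (-6 - 1)) = -4*(0 - 7) = -4*(-7) = 28)
I(g) = 9400 (I(g) = (-23 - 71)*(-5 - 95) = -94*(-100) = 9400)
√(I(-92) + 54) = √(9400 + 54) = √9454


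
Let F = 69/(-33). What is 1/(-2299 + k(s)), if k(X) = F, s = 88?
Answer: -11/25312 ≈ -0.00043458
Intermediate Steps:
F = -23/11 (F = 69*(-1/33) = -23/11 ≈ -2.0909)
k(X) = -23/11
1/(-2299 + k(s)) = 1/(-2299 - 23/11) = 1/(-25312/11) = -11/25312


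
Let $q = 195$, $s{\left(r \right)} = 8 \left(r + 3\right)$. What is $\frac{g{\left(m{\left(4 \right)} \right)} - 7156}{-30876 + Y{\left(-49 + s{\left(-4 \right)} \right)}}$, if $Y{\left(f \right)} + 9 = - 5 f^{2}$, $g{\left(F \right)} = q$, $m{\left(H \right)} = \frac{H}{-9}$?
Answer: $\frac{6961}{47130} \approx 0.1477$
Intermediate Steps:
$s{\left(r \right)} = 24 + 8 r$ ($s{\left(r \right)} = 8 \left(3 + r\right) = 24 + 8 r$)
$m{\left(H \right)} = - \frac{H}{9}$ ($m{\left(H \right)} = H \left(- \frac{1}{9}\right) = - \frac{H}{9}$)
$g{\left(F \right)} = 195$
$Y{\left(f \right)} = -9 - 5 f^{2}$
$\frac{g{\left(m{\left(4 \right)} \right)} - 7156}{-30876 + Y{\left(-49 + s{\left(-4 \right)} \right)}} = \frac{195 - 7156}{-30876 - \left(9 + 5 \left(-49 + \left(24 + 8 \left(-4\right)\right)\right)^{2}\right)} = - \frac{6961}{-30876 - \left(9 + 5 \left(-49 + \left(24 - 32\right)\right)^{2}\right)} = - \frac{6961}{-30876 - \left(9 + 5 \left(-49 - 8\right)^{2}\right)} = - \frac{6961}{-30876 - \left(9 + 5 \left(-57\right)^{2}\right)} = - \frac{6961}{-30876 - 16254} = - \frac{6961}{-47130} = \left(-6961\right) \left(- \frac{1}{47130}\right) = \frac{6961}{47130}$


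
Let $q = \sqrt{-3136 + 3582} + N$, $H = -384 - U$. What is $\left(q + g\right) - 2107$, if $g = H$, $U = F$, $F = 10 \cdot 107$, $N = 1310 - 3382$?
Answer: $-5633 + \sqrt{446} \approx -5611.9$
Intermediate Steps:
$N = -2072$
$F = 1070$
$U = 1070$
$H = -1454$ ($H = -384 - 1070 = -1454$)
$q = -2072 + \sqrt{446}$ ($q = \sqrt{-3136 + 3582} - 2072 = \sqrt{446} - 2072 = -2072 + \sqrt{446} \approx -2050.9$)
$g = -1454$
$\left(q + g\right) - 2107 = \left(\left(-2072 + \sqrt{446}\right) - 1454\right) - 2107 = \left(-3526 + \sqrt{446}\right) - 2107 = -5633 + \sqrt{446}$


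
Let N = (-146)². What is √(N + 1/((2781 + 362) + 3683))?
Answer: √993203594042/6826 ≈ 146.00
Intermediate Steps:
N = 21316
√(N + 1/((2781 + 362) + 3683)) = √(21316 + 1/((2781 + 362) + 3683)) = √(21316 + 1/(3143 + 3683)) = √(21316 + 1/6826) = √(145503017/6826) = √993203594042/6826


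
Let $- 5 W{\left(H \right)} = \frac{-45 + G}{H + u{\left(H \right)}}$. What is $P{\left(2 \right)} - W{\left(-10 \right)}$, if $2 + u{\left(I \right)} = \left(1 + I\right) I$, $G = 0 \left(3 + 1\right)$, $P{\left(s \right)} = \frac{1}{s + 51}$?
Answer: $- \frac{133}{1378} \approx -0.096517$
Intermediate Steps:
$P{\left(s \right)} = \frac{1}{51 + s}$
$G = 0$ ($G = 0 \cdot 4 = 0$)
$u{\left(I \right)} = -2 + I \left(1 + I\right)$ ($u{\left(I \right)} = -2 + \left(1 + I\right) I = -2 + I \left(1 + I\right)$)
$W{\left(H \right)} = \frac{9}{-2 + H^{2} + 2 H}$ ($W{\left(H \right)} = - \frac{\left(-45 + 0\right) \frac{1}{H + \left(-2 + H + H^{2}\right)}}{5} = - \frac{\left(-45\right) \frac{1}{-2 + H^{2} + 2 H}}{5} = \frac{9}{-2 + H^{2} + 2 H}$)
$P{\left(2 \right)} - W{\left(-10 \right)} = \frac{1}{51 + 2} - \frac{9}{-2 + \left(-10\right)^{2} + 2 \left(-10\right)} = \frac{1}{53} - \frac{9}{-2 + 100 - 20} = \frac{1}{53} - \frac{9}{78} = \frac{1}{53} - 9 \cdot \frac{1}{78} = \frac{1}{53} - \frac{3}{26} = - \frac{133}{1378}$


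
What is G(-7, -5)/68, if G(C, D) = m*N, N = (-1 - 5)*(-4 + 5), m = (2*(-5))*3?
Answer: 45/17 ≈ 2.6471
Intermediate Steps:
m = -30 (m = -10*3 = -30)
N = -6 (N = -6*1 = -6)
G(C, D) = 180 (G(C, D) = -30*(-6) = 180)
G(-7, -5)/68 = 180/68 = 180*(1/68) = 45/17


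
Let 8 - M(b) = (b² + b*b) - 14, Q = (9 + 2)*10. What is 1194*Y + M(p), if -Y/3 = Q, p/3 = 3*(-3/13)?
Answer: -66587120/169 ≈ -3.9401e+5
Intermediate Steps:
p = -27/13 (p = 3*(3*(-3/13)) = 3*(-9/13) = -27/13 ≈ -2.0769)
Q = 110 (Q = 11*10 = 110)
M(b) = 22 - 2*b² (M(b) = 8 - ((b² + b*b) - 14) = 8 - ((b² + b²) - 14) = 8 - (2*b² - 14) = 8 - (-14 + 2*b²) = 8 + (14 - 2*b²) = 22 - 2*b²)
Y = -330 (Y = -3*110 = -330)
1194*Y + M(p) = 1194*(-330) + (22 - 2*(-27/13)²) = -394020 + (22 - 2*729/169) = -394020 + (22 - 1458/169) = -394020 + 2260/169 = -66587120/169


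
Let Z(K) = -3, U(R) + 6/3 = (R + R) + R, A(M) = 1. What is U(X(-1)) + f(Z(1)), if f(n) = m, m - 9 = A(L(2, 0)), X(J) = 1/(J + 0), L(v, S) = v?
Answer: 5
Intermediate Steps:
X(J) = 1/J
U(R) = -2 + 3*R (U(R) = -2 + ((R + R) + R) = -2 + (2*R + R) = -2 + 3*R)
m = 10 (m = 9 + 1 = 10)
f(n) = 10
U(X(-1)) + f(Z(1)) = (-2 + 3/(-1)) + 10 = (-2 + 3*(-1)) + 10 = (-2 - 3) + 10 = -5 + 10 = 5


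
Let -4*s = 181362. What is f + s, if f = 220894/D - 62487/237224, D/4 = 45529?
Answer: -489693056545447/10800571496 ≈ -45340.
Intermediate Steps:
D = 182116 (D = 4*45529 = 182116)
s = -90681/2 (s = -¼*181362 = -90681/2 ≈ -45341.)
f = 10255368941/10800571496 (f = 220894/182116 - 62487/237224 = 220894*(1/182116) - 62487*1/237224 = 110447/91058 - 62487/237224 = 10255368941/10800571496 ≈ 0.94952)
f + s = 10255368941/10800571496 - 90681/2 = -489693056545447/10800571496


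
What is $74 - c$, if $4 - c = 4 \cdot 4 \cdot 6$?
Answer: $166$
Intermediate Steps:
$c = -92$ ($c = 4 - 4 \cdot 4 \cdot 6 = 4 - 16 \cdot 6 = 4 - 96 = -92$)
$74 - c = 74 - -92 = 74 + 92 = 166$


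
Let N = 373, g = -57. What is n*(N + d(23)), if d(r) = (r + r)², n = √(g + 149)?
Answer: 4978*√23 ≈ 23874.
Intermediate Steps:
n = 2*√23 (n = √(-57 + 149) = √92 = 2*√23 ≈ 9.5917)
d(r) = 4*r² (d(r) = (2*r)² = 4*r²)
n*(N + d(23)) = (2*√23)*(373 + 4*23²) = (2*√23)*(373 + 4*529) = (2*√23)*(373 + 2116) = (2*√23)*2489 = 4978*√23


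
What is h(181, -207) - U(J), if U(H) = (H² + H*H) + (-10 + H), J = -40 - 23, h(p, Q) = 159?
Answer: -7706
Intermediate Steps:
J = -63
U(H) = -10 + H + 2*H² (U(H) = (H² + H²) + (-10 + H) = 2*H² + (-10 + H) = -10 + H + 2*H²)
h(181, -207) - U(J) = 159 - (-10 - 63 + 2*(-63)²) = 159 - (-10 - 63 + 2*3969) = 159 - (-10 - 63 + 7938) = 159 - 1*7865 = 159 - 7865 = -7706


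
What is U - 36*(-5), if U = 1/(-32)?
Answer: 5759/32 ≈ 179.97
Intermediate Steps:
U = -1/32 ≈ -0.031250
U - 36*(-5) = -1/32 - 36*(-5) = -1/32 + 180 = 5759/32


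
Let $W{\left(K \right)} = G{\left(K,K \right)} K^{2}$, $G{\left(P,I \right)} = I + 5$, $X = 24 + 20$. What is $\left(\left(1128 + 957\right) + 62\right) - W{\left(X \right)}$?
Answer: $-92717$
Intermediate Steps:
$X = 44$
$G{\left(P,I \right)} = 5 + I$
$W{\left(K \right)} = K^{2} \left(5 + K\right)$ ($W{\left(K \right)} = \left(5 + K\right) K^{2} = K^{2} \left(5 + K\right)$)
$\left(\left(1128 + 957\right) + 62\right) - W{\left(X \right)} = \left(\left(1128 + 957\right) + 62\right) - 44^{2} \left(5 + 44\right) = \left(2085 + 62\right) - 1936 \cdot 49 = 2147 - 94864 = -92717$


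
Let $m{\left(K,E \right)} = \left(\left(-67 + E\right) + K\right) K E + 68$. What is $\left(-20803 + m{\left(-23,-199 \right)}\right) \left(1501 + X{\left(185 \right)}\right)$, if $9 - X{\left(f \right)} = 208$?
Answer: $-1749221376$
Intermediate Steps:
$X{\left(f \right)} = -199$ ($X{\left(f \right)} = 9 - 208 = -199$)
$m{\left(K,E \right)} = 68 + E K \left(-67 + E + K\right)$ ($m{\left(K,E \right)} = \left(-67 + E + K\right) K E + 68 = K \left(-67 + E + K\right) E + 68 = E K \left(-67 + E + K\right) + 68 = 68 + E K \left(-67 + E + K\right)$)
$\left(-20803 + m{\left(-23,-199 \right)}\right) \left(1501 + X{\left(185 \right)}\right) = \left(-20803 - \left(-68 + 105271 + 306659 + 910823\right)\right) \left(1501 - 199\right) = \left(-20803 - 1322685\right) 1302 = \left(-1343488\right) 1302 = -1749221376$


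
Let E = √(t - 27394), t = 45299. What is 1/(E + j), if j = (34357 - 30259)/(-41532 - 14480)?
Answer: 57384294/14043532526179 + 784336036*√17905/14043532526179 ≈ 0.0074774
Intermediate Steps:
E = √17905 (E = √(45299 - 27394) = √17905 ≈ 133.81)
j = -2049/28006 (j = 4098/(-56012) = 4098*(-1/56012) = -2049/28006 ≈ -0.073163)
1/(E + j) = 1/(√17905 - 2049/28006) = 1/(-2049/28006 + √17905)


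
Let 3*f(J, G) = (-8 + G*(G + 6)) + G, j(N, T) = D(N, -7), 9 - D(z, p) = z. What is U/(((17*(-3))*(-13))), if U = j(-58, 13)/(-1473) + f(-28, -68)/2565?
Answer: 3181/4282011 ≈ 0.00074288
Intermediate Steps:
D(z, p) = 9 - z
j(N, T) = 9 - N
f(J, G) = -8/3 + G/3 + G*(6 + G)/3 (f(J, G) = ((-8 + G*(G + 6)) + G)/3 = ((-8 + G*(6 + G)) + G)/3 = (-8 + G + G*(6 + G))/3 = -8/3 + G/3 + G*(6 + G)/3)
U = 41353/83961 (U = (9 - 1*(-58))/(-1473) + (-8/3 + (⅓)*(-68)² + (7/3)*(-68))/2565 = (9 + 58)*(-1/1473) + (-8/3 + (⅓)*4624 - 476/3)*(1/2565) = 67*(-1/1473) + (-8/3 + 4624/3 - 476/3)*(1/2565) = -67/1473 + 1380*(1/2565) = -67/1473 + 92/171 = 41353/83961 ≈ 0.49253)
U/(((17*(-3))*(-13))) = 41353/(83961*(((17*(-3))*(-13)))) = 41353/(83961*((-51*(-13)))) = (41353/83961)/663 = (41353/83961)*(1/663) = 3181/4282011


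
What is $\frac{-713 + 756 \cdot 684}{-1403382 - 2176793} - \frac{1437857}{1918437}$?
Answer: $- \frac{6138443285842}{6868340186475} \approx -0.89373$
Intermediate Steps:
$\frac{-713 + 756 \cdot 684}{-1403382 - 2176793} - \frac{1437857}{1918437} = \frac{-713 + 517104}{-1403382 - 2176793} - \frac{1437857}{1918437} = \frac{516391}{-3580175} - \frac{1437857}{1918437} = 516391 \left(- \frac{1}{3580175}\right) - \frac{1437857}{1918437} = - \frac{516391}{3580175} - \frac{1437857}{1918437} = - \frac{6138443285842}{6868340186475}$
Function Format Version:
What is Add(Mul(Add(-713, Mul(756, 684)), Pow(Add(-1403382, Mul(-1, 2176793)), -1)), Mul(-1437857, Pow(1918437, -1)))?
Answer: Rational(-6138443285842, 6868340186475) ≈ -0.89373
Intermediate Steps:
Add(Mul(Add(-713, Mul(756, 684)), Pow(Add(-1403382, Mul(-1, 2176793)), -1)), Mul(-1437857, Pow(1918437, -1))) = Add(Mul(Add(-713, 517104), Pow(Add(-1403382, -2176793), -1)), Mul(-1437857, Rational(1, 1918437))) = Add(Mul(516391, Pow(-3580175, -1)), Rational(-1437857, 1918437)) = Add(Mul(516391, Rational(-1, 3580175)), Rational(-1437857, 1918437)) = Add(Rational(-516391, 3580175), Rational(-1437857, 1918437)) = Rational(-6138443285842, 6868340186475)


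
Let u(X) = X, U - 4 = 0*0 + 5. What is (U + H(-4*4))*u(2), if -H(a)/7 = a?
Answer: 242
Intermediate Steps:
H(a) = -7*a
U = 9 (U = 4 + (0*0 + 5) = 4 + (0 + 5) = 4 + 5 = 9)
(U + H(-4*4))*u(2) = (9 - (-28)*4)*2 = (9 - 7*(-16))*2 = (9 + 112)*2 = 121*2 = 242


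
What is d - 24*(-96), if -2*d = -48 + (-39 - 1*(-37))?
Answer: 2329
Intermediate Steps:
d = 25 (d = -(-48 + (-39 - 1*(-37)))/2 = -(-48 + (-39 + 37))/2 = -(-48 - 2)/2 = -1/2*(-50) = 25)
d - 24*(-96) = 25 - 24*(-96) = 25 + 2304 = 2329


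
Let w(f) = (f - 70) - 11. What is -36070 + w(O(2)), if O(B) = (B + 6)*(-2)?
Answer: -36167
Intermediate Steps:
O(B) = -12 - 2*B (O(B) = (6 + B)*(-2) = -12 - 2*B)
w(f) = -81 + f (w(f) = (-70 + f) - 11 = -81 + f)
-36070 + w(O(2)) = -36070 + (-81 + (-12 - 2*2)) = -36070 + (-81 + (-12 - 4)) = -36070 + (-81 - 16) = -36070 - 97 = -36167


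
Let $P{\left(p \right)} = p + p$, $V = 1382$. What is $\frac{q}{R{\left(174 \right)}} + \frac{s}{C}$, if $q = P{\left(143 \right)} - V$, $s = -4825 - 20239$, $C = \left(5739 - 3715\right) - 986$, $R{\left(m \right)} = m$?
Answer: $- \frac{152744}{5017} \approx -30.445$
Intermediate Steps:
$P{\left(p \right)} = 2 p$
$C = 1038$ ($C = 2024 - 986 = 1038$)
$s = -25064$ ($s = -4825 - 20239 = -25064$)
$q = -1096$ ($q = 2 \cdot 143 - 1382 = 286 - 1382 = -1096$)
$\frac{q}{R{\left(174 \right)}} + \frac{s}{C} = - \frac{1096}{174} - \frac{25064}{1038} = \left(-1096\right) \frac{1}{174} - \frac{12532}{519} = - \frac{548}{87} - \frac{12532}{519} = - \frac{152744}{5017}$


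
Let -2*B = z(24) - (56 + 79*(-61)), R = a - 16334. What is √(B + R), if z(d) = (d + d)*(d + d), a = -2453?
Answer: I*√89282/2 ≈ 149.4*I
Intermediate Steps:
R = -18787 (R = -2453 - 16334 = -18787)
z(d) = 4*d² (z(d) = (2*d)*(2*d) = 4*d²)
B = -7067/2 (B = -(4*24² - (56 + 79*(-61)))/2 = -(4*576 - (56 - 4819))/2 = -(2304 - 1*(-4763))/2 = -(2304 + 4763)/2 = -½*7067 = -7067/2 ≈ -3533.5)
√(B + R) = √(-7067/2 - 18787) = √(-44641/2) = I*√89282/2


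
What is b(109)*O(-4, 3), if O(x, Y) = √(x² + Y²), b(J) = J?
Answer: 545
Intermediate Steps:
O(x, Y) = √(Y² + x²)
b(109)*O(-4, 3) = 109*√(3² + (-4)²) = 109*√(9 + 16) = 109*√25 = 109*5 = 545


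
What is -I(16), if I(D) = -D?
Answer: 16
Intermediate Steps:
-I(16) = -(-1)*16 = -1*(-16) = 16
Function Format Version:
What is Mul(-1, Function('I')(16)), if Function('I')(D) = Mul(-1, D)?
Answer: 16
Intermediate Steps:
Mul(-1, Function('I')(16)) = Mul(-1, Mul(-1, 16)) = Mul(-1, -16) = 16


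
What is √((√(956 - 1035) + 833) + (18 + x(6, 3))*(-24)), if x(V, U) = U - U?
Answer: √(401 + I*√79) ≈ 20.026 + 0.2219*I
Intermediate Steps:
x(V, U) = 0
√((√(956 - 1035) + 833) + (18 + x(6, 3))*(-24)) = √((√(956 - 1035) + 833) + (18 + 0)*(-24)) = √((√(-79) + 833) + 18*(-24)) = √((I*√79 + 833) - 432) = √((833 + I*√79) - 432) = √(401 + I*√79)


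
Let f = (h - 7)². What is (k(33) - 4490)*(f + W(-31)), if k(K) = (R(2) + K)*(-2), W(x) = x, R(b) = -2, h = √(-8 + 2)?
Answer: -54624 + 63728*I*√6 ≈ -54624.0 + 1.561e+5*I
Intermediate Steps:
h = I*√6 (h = √(-6) = I*√6 ≈ 2.4495*I)
f = (-7 + I*√6)² (f = (I*√6 - 7)² = (-7 + I*√6)² ≈ 43.0 - 34.293*I)
k(K) = 4 - 2*K (k(K) = (-2 + K)*(-2) = 4 - 2*K)
(k(33) - 4490)*(f + W(-31)) = ((4 - 2*33) - 4490)*((7 - I*√6)² - 31) = ((4 - 66) - 4490)*(-31 + (7 - I*√6)²) = (-62 - 4490)*(-31 + (7 - I*√6)²) = -4552*(-31 + (7 - I*√6)²) = 141112 - 4552*(7 - I*√6)²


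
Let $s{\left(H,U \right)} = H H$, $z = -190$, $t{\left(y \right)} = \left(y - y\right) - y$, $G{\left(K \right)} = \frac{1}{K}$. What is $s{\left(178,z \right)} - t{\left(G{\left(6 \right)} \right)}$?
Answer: $\frac{190105}{6} \approx 31684.0$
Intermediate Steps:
$t{\left(y \right)} = - y$ ($t{\left(y \right)} = 0 - y = - y$)
$s{\left(H,U \right)} = H^{2}$
$s{\left(178,z \right)} - t{\left(G{\left(6 \right)} \right)} = 178^{2} - - \frac{1}{6} = 31684 - \left(-1\right) \frac{1}{6} = 31684 - - \frac{1}{6} = 31684 + \frac{1}{6} = \frac{190105}{6}$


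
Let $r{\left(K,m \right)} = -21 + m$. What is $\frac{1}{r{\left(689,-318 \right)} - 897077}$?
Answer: $- \frac{1}{897416} \approx -1.1143 \cdot 10^{-6}$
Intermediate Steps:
$\frac{1}{r{\left(689,-318 \right)} - 897077} = \frac{1}{\left(-21 - 318\right) - 897077} = \frac{1}{-339 - 897077} = \frac{1}{-897416} = - \frac{1}{897416}$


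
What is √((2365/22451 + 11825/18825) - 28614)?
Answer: I*√67583923680652782/1536873 ≈ 169.15*I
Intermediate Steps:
√((2365/22451 + 11825/18825) - 28614) = √((2365*(1/22451) + 11825*(1/18825)) - 28614) = √((215/2041 + 473/753) - 28614) = √(1127288/1536873 - 28614) = √(-43974956734/1536873) = I*√67583923680652782/1536873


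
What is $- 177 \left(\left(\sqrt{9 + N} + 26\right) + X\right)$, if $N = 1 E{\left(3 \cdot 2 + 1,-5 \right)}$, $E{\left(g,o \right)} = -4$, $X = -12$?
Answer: $-2478 - 177 \sqrt{5} \approx -2873.8$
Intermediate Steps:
$N = -4$ ($N = 1 \left(-4\right) = -4$)
$- 177 \left(\left(\sqrt{9 + N} + 26\right) + X\right) = - 177 \left(\left(\sqrt{9 - 4} + 26\right) - 12\right) = - 177 \left(\left(\sqrt{5} + 26\right) - 12\right) = - 177 \left(\left(26 + \sqrt{5}\right) - 12\right) = - 177 \left(14 + \sqrt{5}\right) = -2478 - 177 \sqrt{5}$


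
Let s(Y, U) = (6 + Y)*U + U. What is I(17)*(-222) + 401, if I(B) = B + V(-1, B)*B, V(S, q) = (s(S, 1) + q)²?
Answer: -1999819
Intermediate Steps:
s(Y, U) = U + U*(6 + Y) (s(Y, U) = U*(6 + Y) + U = U + U*(6 + Y))
V(S, q) = (7 + S + q)² (V(S, q) = (1*(7 + S) + q)² = ((7 + S) + q)² = (7 + S + q)²)
I(B) = B + B*(6 + B)² (I(B) = B + (7 - 1 + B)²*B = B + (6 + B)²*B = B + B*(6 + B)²)
I(17)*(-222) + 401 = (17*(1 + (6 + 17)²))*(-222) + 401 = (17*(1 + 23²))*(-222) + 401 = (17*(1 + 529))*(-222) + 401 = (17*530)*(-222) + 401 = 9010*(-222) + 401 = -2000220 + 401 = -1999819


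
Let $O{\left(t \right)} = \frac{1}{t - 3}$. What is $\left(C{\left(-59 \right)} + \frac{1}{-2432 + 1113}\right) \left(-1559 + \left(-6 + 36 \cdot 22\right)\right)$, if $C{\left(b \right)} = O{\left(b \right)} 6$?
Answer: $\frac{3082724}{40889} \approx 75.392$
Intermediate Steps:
$O{\left(t \right)} = \frac{1}{-3 + t}$
$C{\left(b \right)} = \frac{6}{-3 + b}$ ($C{\left(b \right)} = \frac{1}{-3 + b} 6 = \frac{6}{-3 + b}$)
$\left(C{\left(-59 \right)} + \frac{1}{-2432 + 1113}\right) \left(-1559 + \left(-6 + 36 \cdot 22\right)\right) = \left(\frac{6}{-3 - 59} + \frac{1}{-2432 + 1113}\right) \left(-1559 + \left(-6 + 36 \cdot 22\right)\right) = \left(\frac{6}{-62} + \frac{1}{-1319}\right) \left(-1559 + \left(-6 + 792\right)\right) = \left(6 \left(- \frac{1}{62}\right) - \frac{1}{1319}\right) \left(-1559 + 786\right) = \left(- \frac{3}{31} - \frac{1}{1319}\right) \left(-773\right) = \left(- \frac{3988}{40889}\right) \left(-773\right) = \frac{3082724}{40889}$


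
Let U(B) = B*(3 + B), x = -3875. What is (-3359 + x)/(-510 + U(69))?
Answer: -3617/2229 ≈ -1.6227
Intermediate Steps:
(-3359 + x)/(-510 + U(69)) = (-3359 - 3875)/(-510 + 69*(3 + 69)) = -7234/(-510 + 69*72) = -7234/(-510 + 4968) = -7234/4458 = -7234*1/4458 = -3617/2229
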